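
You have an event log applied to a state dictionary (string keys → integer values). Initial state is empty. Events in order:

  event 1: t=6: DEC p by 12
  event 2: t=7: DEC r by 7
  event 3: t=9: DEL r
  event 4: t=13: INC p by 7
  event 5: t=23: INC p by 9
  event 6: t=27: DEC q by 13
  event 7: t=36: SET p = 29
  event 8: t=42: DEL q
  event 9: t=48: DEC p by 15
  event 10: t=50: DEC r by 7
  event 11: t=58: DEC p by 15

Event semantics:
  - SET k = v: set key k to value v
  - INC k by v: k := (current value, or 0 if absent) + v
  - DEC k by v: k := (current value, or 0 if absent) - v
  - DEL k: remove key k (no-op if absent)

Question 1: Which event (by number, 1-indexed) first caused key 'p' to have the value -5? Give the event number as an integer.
Answer: 4

Derivation:
Looking for first event where p becomes -5:
  event 1: p = -12
  event 2: p = -12
  event 3: p = -12
  event 4: p -12 -> -5  <-- first match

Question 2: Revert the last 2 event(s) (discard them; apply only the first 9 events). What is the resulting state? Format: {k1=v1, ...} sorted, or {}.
Keep first 9 events (discard last 2):
  after event 1 (t=6: DEC p by 12): {p=-12}
  after event 2 (t=7: DEC r by 7): {p=-12, r=-7}
  after event 3 (t=9: DEL r): {p=-12}
  after event 4 (t=13: INC p by 7): {p=-5}
  after event 5 (t=23: INC p by 9): {p=4}
  after event 6 (t=27: DEC q by 13): {p=4, q=-13}
  after event 7 (t=36: SET p = 29): {p=29, q=-13}
  after event 8 (t=42: DEL q): {p=29}
  after event 9 (t=48: DEC p by 15): {p=14}

Answer: {p=14}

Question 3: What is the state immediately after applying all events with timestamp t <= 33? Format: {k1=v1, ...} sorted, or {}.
Apply events with t <= 33 (6 events):
  after event 1 (t=6: DEC p by 12): {p=-12}
  after event 2 (t=7: DEC r by 7): {p=-12, r=-7}
  after event 3 (t=9: DEL r): {p=-12}
  after event 4 (t=13: INC p by 7): {p=-5}
  after event 5 (t=23: INC p by 9): {p=4}
  after event 6 (t=27: DEC q by 13): {p=4, q=-13}

Answer: {p=4, q=-13}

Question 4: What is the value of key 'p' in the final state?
Answer: -1

Derivation:
Track key 'p' through all 11 events:
  event 1 (t=6: DEC p by 12): p (absent) -> -12
  event 2 (t=7: DEC r by 7): p unchanged
  event 3 (t=9: DEL r): p unchanged
  event 4 (t=13: INC p by 7): p -12 -> -5
  event 5 (t=23: INC p by 9): p -5 -> 4
  event 6 (t=27: DEC q by 13): p unchanged
  event 7 (t=36: SET p = 29): p 4 -> 29
  event 8 (t=42: DEL q): p unchanged
  event 9 (t=48: DEC p by 15): p 29 -> 14
  event 10 (t=50: DEC r by 7): p unchanged
  event 11 (t=58: DEC p by 15): p 14 -> -1
Final: p = -1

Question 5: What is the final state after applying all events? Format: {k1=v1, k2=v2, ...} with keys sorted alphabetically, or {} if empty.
Answer: {p=-1, r=-7}

Derivation:
  after event 1 (t=6: DEC p by 12): {p=-12}
  after event 2 (t=7: DEC r by 7): {p=-12, r=-7}
  after event 3 (t=9: DEL r): {p=-12}
  after event 4 (t=13: INC p by 7): {p=-5}
  after event 5 (t=23: INC p by 9): {p=4}
  after event 6 (t=27: DEC q by 13): {p=4, q=-13}
  after event 7 (t=36: SET p = 29): {p=29, q=-13}
  after event 8 (t=42: DEL q): {p=29}
  after event 9 (t=48: DEC p by 15): {p=14}
  after event 10 (t=50: DEC r by 7): {p=14, r=-7}
  after event 11 (t=58: DEC p by 15): {p=-1, r=-7}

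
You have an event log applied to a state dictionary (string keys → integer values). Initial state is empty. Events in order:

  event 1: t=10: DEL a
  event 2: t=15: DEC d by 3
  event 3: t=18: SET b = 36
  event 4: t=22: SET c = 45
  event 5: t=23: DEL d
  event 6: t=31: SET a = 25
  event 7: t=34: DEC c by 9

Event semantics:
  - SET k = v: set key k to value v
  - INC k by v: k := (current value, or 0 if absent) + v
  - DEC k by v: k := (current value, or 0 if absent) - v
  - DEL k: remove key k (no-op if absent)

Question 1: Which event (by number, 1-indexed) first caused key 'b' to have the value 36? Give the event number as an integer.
Answer: 3

Derivation:
Looking for first event where b becomes 36:
  event 3: b (absent) -> 36  <-- first match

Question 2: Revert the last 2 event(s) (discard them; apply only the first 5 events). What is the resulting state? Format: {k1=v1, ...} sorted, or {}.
Answer: {b=36, c=45}

Derivation:
Keep first 5 events (discard last 2):
  after event 1 (t=10: DEL a): {}
  after event 2 (t=15: DEC d by 3): {d=-3}
  after event 3 (t=18: SET b = 36): {b=36, d=-3}
  after event 4 (t=22: SET c = 45): {b=36, c=45, d=-3}
  after event 5 (t=23: DEL d): {b=36, c=45}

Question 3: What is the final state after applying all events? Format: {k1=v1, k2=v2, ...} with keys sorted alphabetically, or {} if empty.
Answer: {a=25, b=36, c=36}

Derivation:
  after event 1 (t=10: DEL a): {}
  after event 2 (t=15: DEC d by 3): {d=-3}
  after event 3 (t=18: SET b = 36): {b=36, d=-3}
  after event 4 (t=22: SET c = 45): {b=36, c=45, d=-3}
  after event 5 (t=23: DEL d): {b=36, c=45}
  after event 6 (t=31: SET a = 25): {a=25, b=36, c=45}
  after event 7 (t=34: DEC c by 9): {a=25, b=36, c=36}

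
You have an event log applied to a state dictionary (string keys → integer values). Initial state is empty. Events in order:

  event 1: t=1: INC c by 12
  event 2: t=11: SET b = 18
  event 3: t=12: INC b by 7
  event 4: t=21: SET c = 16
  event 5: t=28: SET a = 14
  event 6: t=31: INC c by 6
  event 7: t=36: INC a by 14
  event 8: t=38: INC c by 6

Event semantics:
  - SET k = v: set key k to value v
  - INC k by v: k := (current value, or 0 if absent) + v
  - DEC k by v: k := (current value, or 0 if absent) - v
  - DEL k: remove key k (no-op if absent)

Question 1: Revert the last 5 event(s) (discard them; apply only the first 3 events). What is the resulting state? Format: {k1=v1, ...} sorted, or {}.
Keep first 3 events (discard last 5):
  after event 1 (t=1: INC c by 12): {c=12}
  after event 2 (t=11: SET b = 18): {b=18, c=12}
  after event 3 (t=12: INC b by 7): {b=25, c=12}

Answer: {b=25, c=12}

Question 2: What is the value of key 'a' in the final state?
Track key 'a' through all 8 events:
  event 1 (t=1: INC c by 12): a unchanged
  event 2 (t=11: SET b = 18): a unchanged
  event 3 (t=12: INC b by 7): a unchanged
  event 4 (t=21: SET c = 16): a unchanged
  event 5 (t=28: SET a = 14): a (absent) -> 14
  event 6 (t=31: INC c by 6): a unchanged
  event 7 (t=36: INC a by 14): a 14 -> 28
  event 8 (t=38: INC c by 6): a unchanged
Final: a = 28

Answer: 28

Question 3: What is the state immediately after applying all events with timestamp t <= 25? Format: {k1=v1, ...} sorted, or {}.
Answer: {b=25, c=16}

Derivation:
Apply events with t <= 25 (4 events):
  after event 1 (t=1: INC c by 12): {c=12}
  after event 2 (t=11: SET b = 18): {b=18, c=12}
  after event 3 (t=12: INC b by 7): {b=25, c=12}
  after event 4 (t=21: SET c = 16): {b=25, c=16}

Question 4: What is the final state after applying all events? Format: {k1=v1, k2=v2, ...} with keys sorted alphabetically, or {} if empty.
  after event 1 (t=1: INC c by 12): {c=12}
  after event 2 (t=11: SET b = 18): {b=18, c=12}
  after event 3 (t=12: INC b by 7): {b=25, c=12}
  after event 4 (t=21: SET c = 16): {b=25, c=16}
  after event 5 (t=28: SET a = 14): {a=14, b=25, c=16}
  after event 6 (t=31: INC c by 6): {a=14, b=25, c=22}
  after event 7 (t=36: INC a by 14): {a=28, b=25, c=22}
  after event 8 (t=38: INC c by 6): {a=28, b=25, c=28}

Answer: {a=28, b=25, c=28}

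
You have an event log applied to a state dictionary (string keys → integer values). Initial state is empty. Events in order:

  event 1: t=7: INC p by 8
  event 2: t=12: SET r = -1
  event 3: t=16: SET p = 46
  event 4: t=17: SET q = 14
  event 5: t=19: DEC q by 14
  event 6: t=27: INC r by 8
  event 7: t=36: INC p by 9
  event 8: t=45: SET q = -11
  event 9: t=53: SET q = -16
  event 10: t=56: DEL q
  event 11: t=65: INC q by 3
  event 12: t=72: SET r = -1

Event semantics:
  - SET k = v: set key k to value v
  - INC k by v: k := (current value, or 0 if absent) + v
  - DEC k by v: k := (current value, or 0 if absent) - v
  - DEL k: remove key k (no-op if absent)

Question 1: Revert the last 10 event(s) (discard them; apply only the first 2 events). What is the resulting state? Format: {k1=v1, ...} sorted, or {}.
Answer: {p=8, r=-1}

Derivation:
Keep first 2 events (discard last 10):
  after event 1 (t=7: INC p by 8): {p=8}
  after event 2 (t=12: SET r = -1): {p=8, r=-1}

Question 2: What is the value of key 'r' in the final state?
Answer: -1

Derivation:
Track key 'r' through all 12 events:
  event 1 (t=7: INC p by 8): r unchanged
  event 2 (t=12: SET r = -1): r (absent) -> -1
  event 3 (t=16: SET p = 46): r unchanged
  event 4 (t=17: SET q = 14): r unchanged
  event 5 (t=19: DEC q by 14): r unchanged
  event 6 (t=27: INC r by 8): r -1 -> 7
  event 7 (t=36: INC p by 9): r unchanged
  event 8 (t=45: SET q = -11): r unchanged
  event 9 (t=53: SET q = -16): r unchanged
  event 10 (t=56: DEL q): r unchanged
  event 11 (t=65: INC q by 3): r unchanged
  event 12 (t=72: SET r = -1): r 7 -> -1
Final: r = -1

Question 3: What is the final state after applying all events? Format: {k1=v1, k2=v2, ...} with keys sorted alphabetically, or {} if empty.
  after event 1 (t=7: INC p by 8): {p=8}
  after event 2 (t=12: SET r = -1): {p=8, r=-1}
  after event 3 (t=16: SET p = 46): {p=46, r=-1}
  after event 4 (t=17: SET q = 14): {p=46, q=14, r=-1}
  after event 5 (t=19: DEC q by 14): {p=46, q=0, r=-1}
  after event 6 (t=27: INC r by 8): {p=46, q=0, r=7}
  after event 7 (t=36: INC p by 9): {p=55, q=0, r=7}
  after event 8 (t=45: SET q = -11): {p=55, q=-11, r=7}
  after event 9 (t=53: SET q = -16): {p=55, q=-16, r=7}
  after event 10 (t=56: DEL q): {p=55, r=7}
  after event 11 (t=65: INC q by 3): {p=55, q=3, r=7}
  after event 12 (t=72: SET r = -1): {p=55, q=3, r=-1}

Answer: {p=55, q=3, r=-1}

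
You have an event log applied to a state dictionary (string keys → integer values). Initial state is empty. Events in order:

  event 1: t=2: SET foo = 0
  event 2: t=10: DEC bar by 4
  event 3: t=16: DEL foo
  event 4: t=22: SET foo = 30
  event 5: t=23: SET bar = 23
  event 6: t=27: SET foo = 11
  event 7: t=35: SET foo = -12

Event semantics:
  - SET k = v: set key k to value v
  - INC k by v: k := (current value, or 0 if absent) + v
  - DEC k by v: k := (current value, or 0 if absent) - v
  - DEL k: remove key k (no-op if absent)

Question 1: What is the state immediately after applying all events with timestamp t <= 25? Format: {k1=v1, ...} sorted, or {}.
Answer: {bar=23, foo=30}

Derivation:
Apply events with t <= 25 (5 events):
  after event 1 (t=2: SET foo = 0): {foo=0}
  after event 2 (t=10: DEC bar by 4): {bar=-4, foo=0}
  after event 3 (t=16: DEL foo): {bar=-4}
  after event 4 (t=22: SET foo = 30): {bar=-4, foo=30}
  after event 5 (t=23: SET bar = 23): {bar=23, foo=30}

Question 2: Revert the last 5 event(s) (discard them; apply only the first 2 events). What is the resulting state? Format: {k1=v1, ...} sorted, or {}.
Answer: {bar=-4, foo=0}

Derivation:
Keep first 2 events (discard last 5):
  after event 1 (t=2: SET foo = 0): {foo=0}
  after event 2 (t=10: DEC bar by 4): {bar=-4, foo=0}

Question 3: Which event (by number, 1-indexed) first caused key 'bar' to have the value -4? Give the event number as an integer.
Looking for first event where bar becomes -4:
  event 2: bar (absent) -> -4  <-- first match

Answer: 2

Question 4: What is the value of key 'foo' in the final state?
Track key 'foo' through all 7 events:
  event 1 (t=2: SET foo = 0): foo (absent) -> 0
  event 2 (t=10: DEC bar by 4): foo unchanged
  event 3 (t=16: DEL foo): foo 0 -> (absent)
  event 4 (t=22: SET foo = 30): foo (absent) -> 30
  event 5 (t=23: SET bar = 23): foo unchanged
  event 6 (t=27: SET foo = 11): foo 30 -> 11
  event 7 (t=35: SET foo = -12): foo 11 -> -12
Final: foo = -12

Answer: -12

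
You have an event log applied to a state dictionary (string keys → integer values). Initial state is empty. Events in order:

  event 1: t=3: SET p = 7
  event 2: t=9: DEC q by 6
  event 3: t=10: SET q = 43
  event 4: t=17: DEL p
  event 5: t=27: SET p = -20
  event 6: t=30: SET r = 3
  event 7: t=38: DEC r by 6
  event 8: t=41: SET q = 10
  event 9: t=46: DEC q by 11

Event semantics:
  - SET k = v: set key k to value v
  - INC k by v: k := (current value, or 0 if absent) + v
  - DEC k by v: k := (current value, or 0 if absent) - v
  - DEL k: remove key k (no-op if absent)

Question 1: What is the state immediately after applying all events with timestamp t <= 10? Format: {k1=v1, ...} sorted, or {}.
Answer: {p=7, q=43}

Derivation:
Apply events with t <= 10 (3 events):
  after event 1 (t=3: SET p = 7): {p=7}
  after event 2 (t=9: DEC q by 6): {p=7, q=-6}
  after event 3 (t=10: SET q = 43): {p=7, q=43}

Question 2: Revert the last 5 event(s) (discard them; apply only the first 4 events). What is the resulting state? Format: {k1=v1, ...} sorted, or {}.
Answer: {q=43}

Derivation:
Keep first 4 events (discard last 5):
  after event 1 (t=3: SET p = 7): {p=7}
  after event 2 (t=9: DEC q by 6): {p=7, q=-6}
  after event 3 (t=10: SET q = 43): {p=7, q=43}
  after event 4 (t=17: DEL p): {q=43}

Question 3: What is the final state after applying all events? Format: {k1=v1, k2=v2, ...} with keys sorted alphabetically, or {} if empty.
  after event 1 (t=3: SET p = 7): {p=7}
  after event 2 (t=9: DEC q by 6): {p=7, q=-6}
  after event 3 (t=10: SET q = 43): {p=7, q=43}
  after event 4 (t=17: DEL p): {q=43}
  after event 5 (t=27: SET p = -20): {p=-20, q=43}
  after event 6 (t=30: SET r = 3): {p=-20, q=43, r=3}
  after event 7 (t=38: DEC r by 6): {p=-20, q=43, r=-3}
  after event 8 (t=41: SET q = 10): {p=-20, q=10, r=-3}
  after event 9 (t=46: DEC q by 11): {p=-20, q=-1, r=-3}

Answer: {p=-20, q=-1, r=-3}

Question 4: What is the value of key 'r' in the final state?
Answer: -3

Derivation:
Track key 'r' through all 9 events:
  event 1 (t=3: SET p = 7): r unchanged
  event 2 (t=9: DEC q by 6): r unchanged
  event 3 (t=10: SET q = 43): r unchanged
  event 4 (t=17: DEL p): r unchanged
  event 5 (t=27: SET p = -20): r unchanged
  event 6 (t=30: SET r = 3): r (absent) -> 3
  event 7 (t=38: DEC r by 6): r 3 -> -3
  event 8 (t=41: SET q = 10): r unchanged
  event 9 (t=46: DEC q by 11): r unchanged
Final: r = -3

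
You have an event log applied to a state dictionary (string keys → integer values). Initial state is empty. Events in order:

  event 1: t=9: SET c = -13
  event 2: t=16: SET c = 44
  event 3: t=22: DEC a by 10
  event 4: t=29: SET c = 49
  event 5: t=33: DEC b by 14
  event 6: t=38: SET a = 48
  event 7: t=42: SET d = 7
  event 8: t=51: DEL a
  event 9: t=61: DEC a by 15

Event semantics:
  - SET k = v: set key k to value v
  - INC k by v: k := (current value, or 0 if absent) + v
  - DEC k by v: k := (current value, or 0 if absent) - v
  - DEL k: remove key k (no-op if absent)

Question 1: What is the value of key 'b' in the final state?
Answer: -14

Derivation:
Track key 'b' through all 9 events:
  event 1 (t=9: SET c = -13): b unchanged
  event 2 (t=16: SET c = 44): b unchanged
  event 3 (t=22: DEC a by 10): b unchanged
  event 4 (t=29: SET c = 49): b unchanged
  event 5 (t=33: DEC b by 14): b (absent) -> -14
  event 6 (t=38: SET a = 48): b unchanged
  event 7 (t=42: SET d = 7): b unchanged
  event 8 (t=51: DEL a): b unchanged
  event 9 (t=61: DEC a by 15): b unchanged
Final: b = -14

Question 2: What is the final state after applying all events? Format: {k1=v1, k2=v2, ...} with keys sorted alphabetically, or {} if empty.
  after event 1 (t=9: SET c = -13): {c=-13}
  after event 2 (t=16: SET c = 44): {c=44}
  after event 3 (t=22: DEC a by 10): {a=-10, c=44}
  after event 4 (t=29: SET c = 49): {a=-10, c=49}
  after event 5 (t=33: DEC b by 14): {a=-10, b=-14, c=49}
  after event 6 (t=38: SET a = 48): {a=48, b=-14, c=49}
  after event 7 (t=42: SET d = 7): {a=48, b=-14, c=49, d=7}
  after event 8 (t=51: DEL a): {b=-14, c=49, d=7}
  after event 9 (t=61: DEC a by 15): {a=-15, b=-14, c=49, d=7}

Answer: {a=-15, b=-14, c=49, d=7}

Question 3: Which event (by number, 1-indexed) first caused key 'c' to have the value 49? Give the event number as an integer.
Looking for first event where c becomes 49:
  event 1: c = -13
  event 2: c = 44
  event 3: c = 44
  event 4: c 44 -> 49  <-- first match

Answer: 4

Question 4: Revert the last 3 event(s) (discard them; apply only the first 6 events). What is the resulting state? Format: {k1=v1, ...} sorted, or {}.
Answer: {a=48, b=-14, c=49}

Derivation:
Keep first 6 events (discard last 3):
  after event 1 (t=9: SET c = -13): {c=-13}
  after event 2 (t=16: SET c = 44): {c=44}
  after event 3 (t=22: DEC a by 10): {a=-10, c=44}
  after event 4 (t=29: SET c = 49): {a=-10, c=49}
  after event 5 (t=33: DEC b by 14): {a=-10, b=-14, c=49}
  after event 6 (t=38: SET a = 48): {a=48, b=-14, c=49}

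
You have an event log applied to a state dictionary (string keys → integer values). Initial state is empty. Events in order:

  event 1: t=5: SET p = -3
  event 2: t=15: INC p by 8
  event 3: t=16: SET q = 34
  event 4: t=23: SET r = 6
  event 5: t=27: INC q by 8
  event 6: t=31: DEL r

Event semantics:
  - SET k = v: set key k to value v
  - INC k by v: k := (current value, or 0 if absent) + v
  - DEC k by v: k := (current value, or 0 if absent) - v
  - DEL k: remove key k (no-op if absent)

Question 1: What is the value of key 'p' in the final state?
Track key 'p' through all 6 events:
  event 1 (t=5: SET p = -3): p (absent) -> -3
  event 2 (t=15: INC p by 8): p -3 -> 5
  event 3 (t=16: SET q = 34): p unchanged
  event 4 (t=23: SET r = 6): p unchanged
  event 5 (t=27: INC q by 8): p unchanged
  event 6 (t=31: DEL r): p unchanged
Final: p = 5

Answer: 5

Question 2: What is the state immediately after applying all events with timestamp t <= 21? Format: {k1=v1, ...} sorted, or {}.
Answer: {p=5, q=34}

Derivation:
Apply events with t <= 21 (3 events):
  after event 1 (t=5: SET p = -3): {p=-3}
  after event 2 (t=15: INC p by 8): {p=5}
  after event 3 (t=16: SET q = 34): {p=5, q=34}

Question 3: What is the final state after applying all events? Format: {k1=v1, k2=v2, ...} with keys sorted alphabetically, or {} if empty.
  after event 1 (t=5: SET p = -3): {p=-3}
  after event 2 (t=15: INC p by 8): {p=5}
  after event 3 (t=16: SET q = 34): {p=5, q=34}
  after event 4 (t=23: SET r = 6): {p=5, q=34, r=6}
  after event 5 (t=27: INC q by 8): {p=5, q=42, r=6}
  after event 6 (t=31: DEL r): {p=5, q=42}

Answer: {p=5, q=42}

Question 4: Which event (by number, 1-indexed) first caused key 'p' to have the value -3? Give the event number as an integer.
Looking for first event where p becomes -3:
  event 1: p (absent) -> -3  <-- first match

Answer: 1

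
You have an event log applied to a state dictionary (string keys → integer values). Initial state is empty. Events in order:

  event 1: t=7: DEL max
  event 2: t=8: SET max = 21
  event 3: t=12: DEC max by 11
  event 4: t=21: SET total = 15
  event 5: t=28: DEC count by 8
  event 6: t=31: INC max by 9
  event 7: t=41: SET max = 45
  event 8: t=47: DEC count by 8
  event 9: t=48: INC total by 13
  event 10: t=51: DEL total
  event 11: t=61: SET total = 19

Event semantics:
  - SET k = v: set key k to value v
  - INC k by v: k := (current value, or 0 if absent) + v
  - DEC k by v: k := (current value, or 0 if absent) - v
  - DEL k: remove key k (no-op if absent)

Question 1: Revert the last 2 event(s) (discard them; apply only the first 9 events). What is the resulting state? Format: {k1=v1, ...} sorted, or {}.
Keep first 9 events (discard last 2):
  after event 1 (t=7: DEL max): {}
  after event 2 (t=8: SET max = 21): {max=21}
  after event 3 (t=12: DEC max by 11): {max=10}
  after event 4 (t=21: SET total = 15): {max=10, total=15}
  after event 5 (t=28: DEC count by 8): {count=-8, max=10, total=15}
  after event 6 (t=31: INC max by 9): {count=-8, max=19, total=15}
  after event 7 (t=41: SET max = 45): {count=-8, max=45, total=15}
  after event 8 (t=47: DEC count by 8): {count=-16, max=45, total=15}
  after event 9 (t=48: INC total by 13): {count=-16, max=45, total=28}

Answer: {count=-16, max=45, total=28}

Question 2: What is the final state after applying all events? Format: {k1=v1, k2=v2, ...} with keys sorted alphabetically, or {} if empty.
Answer: {count=-16, max=45, total=19}

Derivation:
  after event 1 (t=7: DEL max): {}
  after event 2 (t=8: SET max = 21): {max=21}
  after event 3 (t=12: DEC max by 11): {max=10}
  after event 4 (t=21: SET total = 15): {max=10, total=15}
  after event 5 (t=28: DEC count by 8): {count=-8, max=10, total=15}
  after event 6 (t=31: INC max by 9): {count=-8, max=19, total=15}
  after event 7 (t=41: SET max = 45): {count=-8, max=45, total=15}
  after event 8 (t=47: DEC count by 8): {count=-16, max=45, total=15}
  after event 9 (t=48: INC total by 13): {count=-16, max=45, total=28}
  after event 10 (t=51: DEL total): {count=-16, max=45}
  after event 11 (t=61: SET total = 19): {count=-16, max=45, total=19}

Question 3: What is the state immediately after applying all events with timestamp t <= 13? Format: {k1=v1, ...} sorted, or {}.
Apply events with t <= 13 (3 events):
  after event 1 (t=7: DEL max): {}
  after event 2 (t=8: SET max = 21): {max=21}
  after event 3 (t=12: DEC max by 11): {max=10}

Answer: {max=10}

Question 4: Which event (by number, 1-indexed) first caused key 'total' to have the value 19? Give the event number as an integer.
Looking for first event where total becomes 19:
  event 4: total = 15
  event 5: total = 15
  event 6: total = 15
  event 7: total = 15
  event 8: total = 15
  event 9: total = 28
  event 10: total = (absent)
  event 11: total (absent) -> 19  <-- first match

Answer: 11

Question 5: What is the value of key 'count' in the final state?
Answer: -16

Derivation:
Track key 'count' through all 11 events:
  event 1 (t=7: DEL max): count unchanged
  event 2 (t=8: SET max = 21): count unchanged
  event 3 (t=12: DEC max by 11): count unchanged
  event 4 (t=21: SET total = 15): count unchanged
  event 5 (t=28: DEC count by 8): count (absent) -> -8
  event 6 (t=31: INC max by 9): count unchanged
  event 7 (t=41: SET max = 45): count unchanged
  event 8 (t=47: DEC count by 8): count -8 -> -16
  event 9 (t=48: INC total by 13): count unchanged
  event 10 (t=51: DEL total): count unchanged
  event 11 (t=61: SET total = 19): count unchanged
Final: count = -16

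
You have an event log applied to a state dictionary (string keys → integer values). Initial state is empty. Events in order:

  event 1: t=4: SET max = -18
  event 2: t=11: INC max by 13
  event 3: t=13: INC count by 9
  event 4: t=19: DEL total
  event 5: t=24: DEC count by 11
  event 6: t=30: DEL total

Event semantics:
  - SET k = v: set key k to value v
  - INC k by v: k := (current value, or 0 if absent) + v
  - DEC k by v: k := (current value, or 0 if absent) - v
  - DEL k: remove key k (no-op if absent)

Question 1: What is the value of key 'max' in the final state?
Track key 'max' through all 6 events:
  event 1 (t=4: SET max = -18): max (absent) -> -18
  event 2 (t=11: INC max by 13): max -18 -> -5
  event 3 (t=13: INC count by 9): max unchanged
  event 4 (t=19: DEL total): max unchanged
  event 5 (t=24: DEC count by 11): max unchanged
  event 6 (t=30: DEL total): max unchanged
Final: max = -5

Answer: -5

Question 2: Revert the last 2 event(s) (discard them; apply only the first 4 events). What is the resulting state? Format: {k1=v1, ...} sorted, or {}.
Keep first 4 events (discard last 2):
  after event 1 (t=4: SET max = -18): {max=-18}
  after event 2 (t=11: INC max by 13): {max=-5}
  after event 3 (t=13: INC count by 9): {count=9, max=-5}
  after event 4 (t=19: DEL total): {count=9, max=-5}

Answer: {count=9, max=-5}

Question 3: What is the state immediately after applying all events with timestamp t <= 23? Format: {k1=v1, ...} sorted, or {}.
Answer: {count=9, max=-5}

Derivation:
Apply events with t <= 23 (4 events):
  after event 1 (t=4: SET max = -18): {max=-18}
  after event 2 (t=11: INC max by 13): {max=-5}
  after event 3 (t=13: INC count by 9): {count=9, max=-5}
  after event 4 (t=19: DEL total): {count=9, max=-5}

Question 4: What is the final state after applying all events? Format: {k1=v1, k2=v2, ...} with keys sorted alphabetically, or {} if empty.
Answer: {count=-2, max=-5}

Derivation:
  after event 1 (t=4: SET max = -18): {max=-18}
  after event 2 (t=11: INC max by 13): {max=-5}
  after event 3 (t=13: INC count by 9): {count=9, max=-5}
  after event 4 (t=19: DEL total): {count=9, max=-5}
  after event 5 (t=24: DEC count by 11): {count=-2, max=-5}
  after event 6 (t=30: DEL total): {count=-2, max=-5}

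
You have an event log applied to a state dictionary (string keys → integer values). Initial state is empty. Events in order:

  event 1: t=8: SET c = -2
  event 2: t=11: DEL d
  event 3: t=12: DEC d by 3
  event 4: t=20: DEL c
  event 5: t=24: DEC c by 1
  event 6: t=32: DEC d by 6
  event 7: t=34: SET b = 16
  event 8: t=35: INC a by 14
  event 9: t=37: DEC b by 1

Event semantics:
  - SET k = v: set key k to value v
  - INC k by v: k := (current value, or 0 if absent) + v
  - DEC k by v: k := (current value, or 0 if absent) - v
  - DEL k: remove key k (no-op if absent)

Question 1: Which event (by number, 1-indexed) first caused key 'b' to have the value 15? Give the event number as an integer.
Answer: 9

Derivation:
Looking for first event where b becomes 15:
  event 7: b = 16
  event 8: b = 16
  event 9: b 16 -> 15  <-- first match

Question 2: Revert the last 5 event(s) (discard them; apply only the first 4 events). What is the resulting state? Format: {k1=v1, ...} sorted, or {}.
Keep first 4 events (discard last 5):
  after event 1 (t=8: SET c = -2): {c=-2}
  after event 2 (t=11: DEL d): {c=-2}
  after event 3 (t=12: DEC d by 3): {c=-2, d=-3}
  after event 4 (t=20: DEL c): {d=-3}

Answer: {d=-3}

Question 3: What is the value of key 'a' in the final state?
Track key 'a' through all 9 events:
  event 1 (t=8: SET c = -2): a unchanged
  event 2 (t=11: DEL d): a unchanged
  event 3 (t=12: DEC d by 3): a unchanged
  event 4 (t=20: DEL c): a unchanged
  event 5 (t=24: DEC c by 1): a unchanged
  event 6 (t=32: DEC d by 6): a unchanged
  event 7 (t=34: SET b = 16): a unchanged
  event 8 (t=35: INC a by 14): a (absent) -> 14
  event 9 (t=37: DEC b by 1): a unchanged
Final: a = 14

Answer: 14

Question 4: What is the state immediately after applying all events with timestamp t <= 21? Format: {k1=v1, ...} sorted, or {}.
Apply events with t <= 21 (4 events):
  after event 1 (t=8: SET c = -2): {c=-2}
  after event 2 (t=11: DEL d): {c=-2}
  after event 3 (t=12: DEC d by 3): {c=-2, d=-3}
  after event 4 (t=20: DEL c): {d=-3}

Answer: {d=-3}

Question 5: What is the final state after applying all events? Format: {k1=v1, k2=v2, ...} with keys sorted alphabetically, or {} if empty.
  after event 1 (t=8: SET c = -2): {c=-2}
  after event 2 (t=11: DEL d): {c=-2}
  after event 3 (t=12: DEC d by 3): {c=-2, d=-3}
  after event 4 (t=20: DEL c): {d=-3}
  after event 5 (t=24: DEC c by 1): {c=-1, d=-3}
  after event 6 (t=32: DEC d by 6): {c=-1, d=-9}
  after event 7 (t=34: SET b = 16): {b=16, c=-1, d=-9}
  after event 8 (t=35: INC a by 14): {a=14, b=16, c=-1, d=-9}
  after event 9 (t=37: DEC b by 1): {a=14, b=15, c=-1, d=-9}

Answer: {a=14, b=15, c=-1, d=-9}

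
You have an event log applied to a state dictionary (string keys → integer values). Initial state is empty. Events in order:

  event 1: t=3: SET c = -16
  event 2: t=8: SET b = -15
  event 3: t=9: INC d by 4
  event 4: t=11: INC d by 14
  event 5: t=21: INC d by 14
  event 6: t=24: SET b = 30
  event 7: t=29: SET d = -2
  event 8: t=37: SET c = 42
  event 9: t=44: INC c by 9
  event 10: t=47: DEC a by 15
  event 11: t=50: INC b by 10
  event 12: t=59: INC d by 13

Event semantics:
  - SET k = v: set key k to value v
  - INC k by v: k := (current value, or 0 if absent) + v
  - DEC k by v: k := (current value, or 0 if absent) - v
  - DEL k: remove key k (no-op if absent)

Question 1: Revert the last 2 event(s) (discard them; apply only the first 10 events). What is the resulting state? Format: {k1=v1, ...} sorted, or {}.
Answer: {a=-15, b=30, c=51, d=-2}

Derivation:
Keep first 10 events (discard last 2):
  after event 1 (t=3: SET c = -16): {c=-16}
  after event 2 (t=8: SET b = -15): {b=-15, c=-16}
  after event 3 (t=9: INC d by 4): {b=-15, c=-16, d=4}
  after event 4 (t=11: INC d by 14): {b=-15, c=-16, d=18}
  after event 5 (t=21: INC d by 14): {b=-15, c=-16, d=32}
  after event 6 (t=24: SET b = 30): {b=30, c=-16, d=32}
  after event 7 (t=29: SET d = -2): {b=30, c=-16, d=-2}
  after event 8 (t=37: SET c = 42): {b=30, c=42, d=-2}
  after event 9 (t=44: INC c by 9): {b=30, c=51, d=-2}
  after event 10 (t=47: DEC a by 15): {a=-15, b=30, c=51, d=-2}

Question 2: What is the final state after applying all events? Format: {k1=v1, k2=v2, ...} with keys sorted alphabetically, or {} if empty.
  after event 1 (t=3: SET c = -16): {c=-16}
  after event 2 (t=8: SET b = -15): {b=-15, c=-16}
  after event 3 (t=9: INC d by 4): {b=-15, c=-16, d=4}
  after event 4 (t=11: INC d by 14): {b=-15, c=-16, d=18}
  after event 5 (t=21: INC d by 14): {b=-15, c=-16, d=32}
  after event 6 (t=24: SET b = 30): {b=30, c=-16, d=32}
  after event 7 (t=29: SET d = -2): {b=30, c=-16, d=-2}
  after event 8 (t=37: SET c = 42): {b=30, c=42, d=-2}
  after event 9 (t=44: INC c by 9): {b=30, c=51, d=-2}
  after event 10 (t=47: DEC a by 15): {a=-15, b=30, c=51, d=-2}
  after event 11 (t=50: INC b by 10): {a=-15, b=40, c=51, d=-2}
  after event 12 (t=59: INC d by 13): {a=-15, b=40, c=51, d=11}

Answer: {a=-15, b=40, c=51, d=11}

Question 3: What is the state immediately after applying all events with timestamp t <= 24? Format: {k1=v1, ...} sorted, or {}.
Answer: {b=30, c=-16, d=32}

Derivation:
Apply events with t <= 24 (6 events):
  after event 1 (t=3: SET c = -16): {c=-16}
  after event 2 (t=8: SET b = -15): {b=-15, c=-16}
  after event 3 (t=9: INC d by 4): {b=-15, c=-16, d=4}
  after event 4 (t=11: INC d by 14): {b=-15, c=-16, d=18}
  after event 5 (t=21: INC d by 14): {b=-15, c=-16, d=32}
  after event 6 (t=24: SET b = 30): {b=30, c=-16, d=32}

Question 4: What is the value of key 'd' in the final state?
Answer: 11

Derivation:
Track key 'd' through all 12 events:
  event 1 (t=3: SET c = -16): d unchanged
  event 2 (t=8: SET b = -15): d unchanged
  event 3 (t=9: INC d by 4): d (absent) -> 4
  event 4 (t=11: INC d by 14): d 4 -> 18
  event 5 (t=21: INC d by 14): d 18 -> 32
  event 6 (t=24: SET b = 30): d unchanged
  event 7 (t=29: SET d = -2): d 32 -> -2
  event 8 (t=37: SET c = 42): d unchanged
  event 9 (t=44: INC c by 9): d unchanged
  event 10 (t=47: DEC a by 15): d unchanged
  event 11 (t=50: INC b by 10): d unchanged
  event 12 (t=59: INC d by 13): d -2 -> 11
Final: d = 11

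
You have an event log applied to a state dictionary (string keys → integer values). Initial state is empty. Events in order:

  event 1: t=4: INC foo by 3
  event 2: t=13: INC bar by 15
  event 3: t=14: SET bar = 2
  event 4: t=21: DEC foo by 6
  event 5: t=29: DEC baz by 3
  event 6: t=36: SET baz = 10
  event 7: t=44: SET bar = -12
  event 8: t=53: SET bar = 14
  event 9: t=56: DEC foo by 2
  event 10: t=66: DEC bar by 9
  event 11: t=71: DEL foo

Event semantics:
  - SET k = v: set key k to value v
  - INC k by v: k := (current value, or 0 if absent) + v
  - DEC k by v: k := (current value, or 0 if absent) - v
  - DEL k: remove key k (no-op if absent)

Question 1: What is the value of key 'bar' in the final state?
Answer: 5

Derivation:
Track key 'bar' through all 11 events:
  event 1 (t=4: INC foo by 3): bar unchanged
  event 2 (t=13: INC bar by 15): bar (absent) -> 15
  event 3 (t=14: SET bar = 2): bar 15 -> 2
  event 4 (t=21: DEC foo by 6): bar unchanged
  event 5 (t=29: DEC baz by 3): bar unchanged
  event 6 (t=36: SET baz = 10): bar unchanged
  event 7 (t=44: SET bar = -12): bar 2 -> -12
  event 8 (t=53: SET bar = 14): bar -12 -> 14
  event 9 (t=56: DEC foo by 2): bar unchanged
  event 10 (t=66: DEC bar by 9): bar 14 -> 5
  event 11 (t=71: DEL foo): bar unchanged
Final: bar = 5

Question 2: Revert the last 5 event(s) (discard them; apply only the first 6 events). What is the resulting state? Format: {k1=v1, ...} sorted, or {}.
Answer: {bar=2, baz=10, foo=-3}

Derivation:
Keep first 6 events (discard last 5):
  after event 1 (t=4: INC foo by 3): {foo=3}
  after event 2 (t=13: INC bar by 15): {bar=15, foo=3}
  after event 3 (t=14: SET bar = 2): {bar=2, foo=3}
  after event 4 (t=21: DEC foo by 6): {bar=2, foo=-3}
  after event 5 (t=29: DEC baz by 3): {bar=2, baz=-3, foo=-3}
  after event 6 (t=36: SET baz = 10): {bar=2, baz=10, foo=-3}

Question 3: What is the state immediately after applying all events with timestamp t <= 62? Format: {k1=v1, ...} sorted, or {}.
Answer: {bar=14, baz=10, foo=-5}

Derivation:
Apply events with t <= 62 (9 events):
  after event 1 (t=4: INC foo by 3): {foo=3}
  after event 2 (t=13: INC bar by 15): {bar=15, foo=3}
  after event 3 (t=14: SET bar = 2): {bar=2, foo=3}
  after event 4 (t=21: DEC foo by 6): {bar=2, foo=-3}
  after event 5 (t=29: DEC baz by 3): {bar=2, baz=-3, foo=-3}
  after event 6 (t=36: SET baz = 10): {bar=2, baz=10, foo=-3}
  after event 7 (t=44: SET bar = -12): {bar=-12, baz=10, foo=-3}
  after event 8 (t=53: SET bar = 14): {bar=14, baz=10, foo=-3}
  after event 9 (t=56: DEC foo by 2): {bar=14, baz=10, foo=-5}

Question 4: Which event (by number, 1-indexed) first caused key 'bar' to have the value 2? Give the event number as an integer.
Looking for first event where bar becomes 2:
  event 2: bar = 15
  event 3: bar 15 -> 2  <-- first match

Answer: 3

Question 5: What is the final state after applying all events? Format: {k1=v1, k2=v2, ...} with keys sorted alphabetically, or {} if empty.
  after event 1 (t=4: INC foo by 3): {foo=3}
  after event 2 (t=13: INC bar by 15): {bar=15, foo=3}
  after event 3 (t=14: SET bar = 2): {bar=2, foo=3}
  after event 4 (t=21: DEC foo by 6): {bar=2, foo=-3}
  after event 5 (t=29: DEC baz by 3): {bar=2, baz=-3, foo=-3}
  after event 6 (t=36: SET baz = 10): {bar=2, baz=10, foo=-3}
  after event 7 (t=44: SET bar = -12): {bar=-12, baz=10, foo=-3}
  after event 8 (t=53: SET bar = 14): {bar=14, baz=10, foo=-3}
  after event 9 (t=56: DEC foo by 2): {bar=14, baz=10, foo=-5}
  after event 10 (t=66: DEC bar by 9): {bar=5, baz=10, foo=-5}
  after event 11 (t=71: DEL foo): {bar=5, baz=10}

Answer: {bar=5, baz=10}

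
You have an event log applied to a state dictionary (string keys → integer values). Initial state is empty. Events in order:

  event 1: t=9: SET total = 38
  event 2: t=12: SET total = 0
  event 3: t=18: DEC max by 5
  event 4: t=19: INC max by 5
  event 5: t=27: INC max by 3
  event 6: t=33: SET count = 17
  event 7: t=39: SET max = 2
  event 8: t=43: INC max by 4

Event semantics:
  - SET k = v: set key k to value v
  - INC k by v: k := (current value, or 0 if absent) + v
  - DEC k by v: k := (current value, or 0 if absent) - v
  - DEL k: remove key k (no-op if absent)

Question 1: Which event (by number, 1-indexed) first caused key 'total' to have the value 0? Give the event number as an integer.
Looking for first event where total becomes 0:
  event 1: total = 38
  event 2: total 38 -> 0  <-- first match

Answer: 2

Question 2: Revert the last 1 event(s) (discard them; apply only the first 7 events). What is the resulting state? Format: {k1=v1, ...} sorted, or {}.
Keep first 7 events (discard last 1):
  after event 1 (t=9: SET total = 38): {total=38}
  after event 2 (t=12: SET total = 0): {total=0}
  after event 3 (t=18: DEC max by 5): {max=-5, total=0}
  after event 4 (t=19: INC max by 5): {max=0, total=0}
  after event 5 (t=27: INC max by 3): {max=3, total=0}
  after event 6 (t=33: SET count = 17): {count=17, max=3, total=0}
  after event 7 (t=39: SET max = 2): {count=17, max=2, total=0}

Answer: {count=17, max=2, total=0}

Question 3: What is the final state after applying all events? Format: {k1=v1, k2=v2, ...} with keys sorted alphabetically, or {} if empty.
Answer: {count=17, max=6, total=0}

Derivation:
  after event 1 (t=9: SET total = 38): {total=38}
  after event 2 (t=12: SET total = 0): {total=0}
  after event 3 (t=18: DEC max by 5): {max=-5, total=0}
  after event 4 (t=19: INC max by 5): {max=0, total=0}
  after event 5 (t=27: INC max by 3): {max=3, total=0}
  after event 6 (t=33: SET count = 17): {count=17, max=3, total=0}
  after event 7 (t=39: SET max = 2): {count=17, max=2, total=0}
  after event 8 (t=43: INC max by 4): {count=17, max=6, total=0}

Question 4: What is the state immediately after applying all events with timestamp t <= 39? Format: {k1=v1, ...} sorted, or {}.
Apply events with t <= 39 (7 events):
  after event 1 (t=9: SET total = 38): {total=38}
  after event 2 (t=12: SET total = 0): {total=0}
  after event 3 (t=18: DEC max by 5): {max=-5, total=0}
  after event 4 (t=19: INC max by 5): {max=0, total=0}
  after event 5 (t=27: INC max by 3): {max=3, total=0}
  after event 6 (t=33: SET count = 17): {count=17, max=3, total=0}
  after event 7 (t=39: SET max = 2): {count=17, max=2, total=0}

Answer: {count=17, max=2, total=0}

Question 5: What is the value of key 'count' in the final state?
Track key 'count' through all 8 events:
  event 1 (t=9: SET total = 38): count unchanged
  event 2 (t=12: SET total = 0): count unchanged
  event 3 (t=18: DEC max by 5): count unchanged
  event 4 (t=19: INC max by 5): count unchanged
  event 5 (t=27: INC max by 3): count unchanged
  event 6 (t=33: SET count = 17): count (absent) -> 17
  event 7 (t=39: SET max = 2): count unchanged
  event 8 (t=43: INC max by 4): count unchanged
Final: count = 17

Answer: 17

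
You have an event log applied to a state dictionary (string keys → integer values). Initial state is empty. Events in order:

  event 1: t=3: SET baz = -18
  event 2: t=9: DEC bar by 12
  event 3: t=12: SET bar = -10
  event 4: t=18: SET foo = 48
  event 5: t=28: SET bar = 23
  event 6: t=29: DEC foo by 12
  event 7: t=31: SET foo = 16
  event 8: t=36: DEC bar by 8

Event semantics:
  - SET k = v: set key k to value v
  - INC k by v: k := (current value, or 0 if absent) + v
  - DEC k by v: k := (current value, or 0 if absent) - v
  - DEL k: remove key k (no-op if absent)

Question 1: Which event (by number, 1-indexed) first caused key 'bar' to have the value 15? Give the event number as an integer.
Answer: 8

Derivation:
Looking for first event where bar becomes 15:
  event 2: bar = -12
  event 3: bar = -10
  event 4: bar = -10
  event 5: bar = 23
  event 6: bar = 23
  event 7: bar = 23
  event 8: bar 23 -> 15  <-- first match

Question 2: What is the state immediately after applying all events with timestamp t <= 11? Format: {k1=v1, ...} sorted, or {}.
Apply events with t <= 11 (2 events):
  after event 1 (t=3: SET baz = -18): {baz=-18}
  after event 2 (t=9: DEC bar by 12): {bar=-12, baz=-18}

Answer: {bar=-12, baz=-18}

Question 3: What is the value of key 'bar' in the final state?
Answer: 15

Derivation:
Track key 'bar' through all 8 events:
  event 1 (t=3: SET baz = -18): bar unchanged
  event 2 (t=9: DEC bar by 12): bar (absent) -> -12
  event 3 (t=12: SET bar = -10): bar -12 -> -10
  event 4 (t=18: SET foo = 48): bar unchanged
  event 5 (t=28: SET bar = 23): bar -10 -> 23
  event 6 (t=29: DEC foo by 12): bar unchanged
  event 7 (t=31: SET foo = 16): bar unchanged
  event 8 (t=36: DEC bar by 8): bar 23 -> 15
Final: bar = 15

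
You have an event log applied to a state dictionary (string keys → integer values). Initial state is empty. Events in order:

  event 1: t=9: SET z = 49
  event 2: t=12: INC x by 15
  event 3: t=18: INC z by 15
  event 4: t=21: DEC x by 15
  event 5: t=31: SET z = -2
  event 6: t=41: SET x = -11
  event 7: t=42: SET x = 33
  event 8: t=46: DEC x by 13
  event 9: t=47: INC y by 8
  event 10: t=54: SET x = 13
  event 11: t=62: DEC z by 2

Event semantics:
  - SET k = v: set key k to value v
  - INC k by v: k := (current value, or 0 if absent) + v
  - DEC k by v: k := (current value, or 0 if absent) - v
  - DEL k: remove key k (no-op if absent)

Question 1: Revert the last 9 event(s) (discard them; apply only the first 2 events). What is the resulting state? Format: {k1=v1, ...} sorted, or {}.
Keep first 2 events (discard last 9):
  after event 1 (t=9: SET z = 49): {z=49}
  after event 2 (t=12: INC x by 15): {x=15, z=49}

Answer: {x=15, z=49}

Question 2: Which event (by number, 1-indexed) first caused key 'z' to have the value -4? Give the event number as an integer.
Answer: 11

Derivation:
Looking for first event where z becomes -4:
  event 1: z = 49
  event 2: z = 49
  event 3: z = 64
  event 4: z = 64
  event 5: z = -2
  event 6: z = -2
  event 7: z = -2
  event 8: z = -2
  event 9: z = -2
  event 10: z = -2
  event 11: z -2 -> -4  <-- first match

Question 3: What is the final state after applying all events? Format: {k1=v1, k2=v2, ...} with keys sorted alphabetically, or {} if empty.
  after event 1 (t=9: SET z = 49): {z=49}
  after event 2 (t=12: INC x by 15): {x=15, z=49}
  after event 3 (t=18: INC z by 15): {x=15, z=64}
  after event 4 (t=21: DEC x by 15): {x=0, z=64}
  after event 5 (t=31: SET z = -2): {x=0, z=-2}
  after event 6 (t=41: SET x = -11): {x=-11, z=-2}
  after event 7 (t=42: SET x = 33): {x=33, z=-2}
  after event 8 (t=46: DEC x by 13): {x=20, z=-2}
  after event 9 (t=47: INC y by 8): {x=20, y=8, z=-2}
  after event 10 (t=54: SET x = 13): {x=13, y=8, z=-2}
  after event 11 (t=62: DEC z by 2): {x=13, y=8, z=-4}

Answer: {x=13, y=8, z=-4}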